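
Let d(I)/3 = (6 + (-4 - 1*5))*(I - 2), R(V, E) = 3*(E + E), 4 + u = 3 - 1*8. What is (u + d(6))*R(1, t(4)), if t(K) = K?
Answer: -1080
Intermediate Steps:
u = -9 (u = -4 + (3 - 1*8) = -4 + (3 - 8) = -4 - 5 = -9)
R(V, E) = 6*E (R(V, E) = 3*(2*E) = 6*E)
d(I) = 18 - 9*I (d(I) = 3*((6 + (-4 - 1*5))*(I - 2)) = 3*((6 + (-4 - 5))*(-2 + I)) = 3*((6 - 9)*(-2 + I)) = 3*(-3*(-2 + I)) = 3*(6 - 3*I) = 18 - 9*I)
(u + d(6))*R(1, t(4)) = (-9 + (18 - 9*6))*(6*4) = (-9 + (18 - 54))*24 = (-9 - 36)*24 = -45*24 = -1080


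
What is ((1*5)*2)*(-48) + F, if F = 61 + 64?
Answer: -355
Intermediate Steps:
F = 125
((1*5)*2)*(-48) + F = ((1*5)*2)*(-48) + 125 = (5*2)*(-48) + 125 = 10*(-48) + 125 = -480 + 125 = -355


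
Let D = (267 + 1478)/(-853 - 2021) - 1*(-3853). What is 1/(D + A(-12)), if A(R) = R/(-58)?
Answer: 83346/321098777 ≈ 0.00025957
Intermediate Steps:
A(R) = -R/58 (A(R) = R*(-1/58) = -R/58)
D = 11071777/2874 (D = 1745/(-2874) + 3853 = 1745*(-1/2874) + 3853 = -1745/2874 + 3853 = 11071777/2874 ≈ 3852.4)
1/(D + A(-12)) = 1/(11071777/2874 - 1/58*(-12)) = 1/(11071777/2874 + 6/29) = 1/(321098777/83346) = 83346/321098777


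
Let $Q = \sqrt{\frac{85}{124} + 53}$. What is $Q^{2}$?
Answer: $\frac{6657}{124} \approx 53.685$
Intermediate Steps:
$Q = \frac{\sqrt{206367}}{62}$ ($Q = \sqrt{85 \cdot \frac{1}{124} + 53} = \sqrt{\frac{85}{124} + 53} = \sqrt{\frac{6657}{124}} = \frac{\sqrt{206367}}{62} \approx 7.327$)
$Q^{2} = \left(\frac{\sqrt{206367}}{62}\right)^{2} = \frac{6657}{124}$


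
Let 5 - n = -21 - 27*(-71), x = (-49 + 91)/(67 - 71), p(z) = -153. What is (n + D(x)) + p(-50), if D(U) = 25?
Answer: -2019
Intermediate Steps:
x = -21/2 (x = 42/(-4) = 42*(-¼) = -21/2 ≈ -10.500)
n = -1891 (n = 5 - (-21 - 27*(-71)) = 5 - (-21 + 1917) = 5 - 1*1896 = 5 - 1896 = -1891)
(n + D(x)) + p(-50) = (-1891 + 25) - 153 = -1866 - 153 = -2019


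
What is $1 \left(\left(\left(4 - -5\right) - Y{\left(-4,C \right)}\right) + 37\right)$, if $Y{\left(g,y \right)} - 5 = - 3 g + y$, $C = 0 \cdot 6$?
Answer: $29$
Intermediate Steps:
$C = 0$
$Y{\left(g,y \right)} = 5 + y - 3 g$ ($Y{\left(g,y \right)} = 5 - \left(- y + 3 g\right) = 5 + y - 3 g$)
$1 \left(\left(\left(4 - -5\right) - Y{\left(-4,C \right)}\right) + 37\right) = 1 \left(\left(\left(4 - -5\right) - \left(5 + 0 - -12\right)\right) + 37\right) = 1 \left(\left(\left(4 + 5\right) - \left(5 + 0 + 12\right)\right) + 37\right) = 1 \left(\left(9 - 17\right) + 37\right) = 1 \left(-8 + 37\right) = 1 \cdot 29 = 29$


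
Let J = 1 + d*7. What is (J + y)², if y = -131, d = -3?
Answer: 22801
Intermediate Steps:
J = -20 (J = 1 - 3*7 = 1 - 21 = -20)
(J + y)² = (-20 - 131)² = (-151)² = 22801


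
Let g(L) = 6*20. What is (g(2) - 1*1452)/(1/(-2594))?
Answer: 3455208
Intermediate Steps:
g(L) = 120
(g(2) - 1*1452)/(1/(-2594)) = (120 - 1*1452)/(1/(-2594)) = (120 - 1452)/(-1/2594) = -1332*(-2594) = 3455208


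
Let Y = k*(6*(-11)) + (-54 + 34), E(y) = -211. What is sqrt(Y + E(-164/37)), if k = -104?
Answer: 3*sqrt(737) ≈ 81.443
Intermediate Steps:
Y = 6844 (Y = -624*(-11) + (-54 + 34) = -104*(-66) - 20 = 6864 - 20 = 6844)
sqrt(Y + E(-164/37)) = sqrt(6844 - 211) = sqrt(6633) = 3*sqrt(737)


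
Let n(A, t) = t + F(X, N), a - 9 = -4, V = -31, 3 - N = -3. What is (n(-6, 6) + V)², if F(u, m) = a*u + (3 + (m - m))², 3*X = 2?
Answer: 1444/9 ≈ 160.44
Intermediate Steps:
N = 6 (N = 3 - 1*(-3) = 3 + 3 = 6)
a = 5 (a = 9 - 4 = 5)
X = ⅔ (X = (⅓)*2 = ⅔ ≈ 0.66667)
F(u, m) = 9 + 5*u (F(u, m) = 5*u + (3 + (m - m))² = 5*u + (3 + 0)² = 5*u + 3² = 5*u + 9 = 9 + 5*u)
n(A, t) = 37/3 + t (n(A, t) = t + (9 + 5*(⅔)) = t + (9 + 10/3) = t + 37/3 = 37/3 + t)
(n(-6, 6) + V)² = ((37/3 + 6) - 31)² = (55/3 - 31)² = (-38/3)² = 1444/9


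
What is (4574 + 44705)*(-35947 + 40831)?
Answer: 240678636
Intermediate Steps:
(4574 + 44705)*(-35947 + 40831) = 49279*4884 = 240678636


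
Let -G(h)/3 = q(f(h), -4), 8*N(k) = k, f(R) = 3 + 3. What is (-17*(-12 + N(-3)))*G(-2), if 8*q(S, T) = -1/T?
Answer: -5049/256 ≈ -19.723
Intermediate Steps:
f(R) = 6
N(k) = k/8
q(S, T) = -1/(8*T) (q(S, T) = (-1/T)/8 = -1/(8*T))
G(h) = -3/32 (G(h) = -(-3)/(8*(-4)) = -(-3)*(-1)/(8*4) = -3*1/32 = -3/32)
(-17*(-12 + N(-3)))*G(-2) = -17*(-12 + (⅛)*(-3))*(-3/32) = -17*(-12 - 3/8)*(-3/32) = -17*(-99/8)*(-3/32) = (1683/8)*(-3/32) = -5049/256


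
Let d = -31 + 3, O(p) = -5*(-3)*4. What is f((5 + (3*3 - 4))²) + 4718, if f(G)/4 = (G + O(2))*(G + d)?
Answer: 50798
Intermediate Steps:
O(p) = 60 (O(p) = 15*4 = 60)
d = -28
f(G) = 4*(-28 + G)*(60 + G) (f(G) = 4*((G + 60)*(G - 28)) = 4*((60 + G)*(-28 + G)) = 4*((-28 + G)*(60 + G)) = 4*(-28 + G)*(60 + G))
f((5 + (3*3 - 4))²) + 4718 = (-6720 + 4*((5 + (3*3 - 4))²)² + 128*(5 + (3*3 - 4))²) + 4718 = (-6720 + 4*((5 + (9 - 4))²)² + 128*(5 + (9 - 4))²) + 4718 = (-6720 + 4*((5 + 5)²)² + 128*(5 + 5)²) + 4718 = (-6720 + 4*(10²)² + 128*10²) + 4718 = (-6720 + 4*100² + 128*100) + 4718 = (-6720 + 4*10000 + 12800) + 4718 = (-6720 + 40000 + 12800) + 4718 = 46080 + 4718 = 50798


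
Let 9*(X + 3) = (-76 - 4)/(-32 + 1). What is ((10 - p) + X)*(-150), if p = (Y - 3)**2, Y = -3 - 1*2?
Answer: 791150/93 ≈ 8507.0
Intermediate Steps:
Y = -5 (Y = -3 - 2 = -5)
p = 64 (p = (-5 - 3)**2 = (-8)**2 = 64)
X = -757/279 (X = -3 + ((-76 - 4)/(-32 + 1))/9 = -3 + (-80/(-31))/9 = -3 + (-80*(-1/31))/9 = -3 + (1/9)*(80/31) = -3 + 80/279 = -757/279 ≈ -2.7133)
((10 - p) + X)*(-150) = ((10 - 1*64) - 757/279)*(-150) = ((10 - 64) - 757/279)*(-150) = (-54 - 757/279)*(-150) = -15823/279*(-150) = 791150/93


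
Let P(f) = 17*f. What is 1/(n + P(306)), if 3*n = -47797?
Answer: -3/32191 ≈ -9.3194e-5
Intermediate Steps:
n = -47797/3 (n = (1/3)*(-47797) = -47797/3 ≈ -15932.)
1/(n + P(306)) = 1/(-47797/3 + 17*306) = 1/(-47797/3 + 5202) = 1/(-32191/3) = -3/32191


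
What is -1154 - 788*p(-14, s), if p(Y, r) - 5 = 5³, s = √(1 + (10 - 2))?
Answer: -103594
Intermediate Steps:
s = 3 (s = √(1 + 8) = √9 = 3)
p(Y, r) = 130 (p(Y, r) = 5 + 5³ = 5 + 125 = 130)
-1154 - 788*p(-14, s) = -1154 - 788*130 = -1154 - 102440 = -103594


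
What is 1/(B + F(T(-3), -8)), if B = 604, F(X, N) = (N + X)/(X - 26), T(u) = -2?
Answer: 14/8461 ≈ 0.0016547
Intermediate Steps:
F(X, N) = (N + X)/(-26 + X)
1/(B + F(T(-3), -8)) = 1/(604 + (-8 - 2)/(-26 - 2)) = 1/(604 - 10/(-28)) = 1/(604 - 1/28*(-10)) = 1/(604 + 5/14) = 1/(8461/14) = 14/8461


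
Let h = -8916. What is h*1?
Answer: -8916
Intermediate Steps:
h*1 = -8916*1 = -8916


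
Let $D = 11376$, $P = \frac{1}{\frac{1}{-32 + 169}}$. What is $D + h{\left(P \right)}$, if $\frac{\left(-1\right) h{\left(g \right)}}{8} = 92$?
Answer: $10640$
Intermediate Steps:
$P = 137$ ($P = \frac{1}{\frac{1}{137}} = 137$)
$h{\left(g \right)} = -736$ ($h{\left(g \right)} = \left(-8\right) 92 = -736$)
$D + h{\left(P \right)} = 11376 - 736 = 10640$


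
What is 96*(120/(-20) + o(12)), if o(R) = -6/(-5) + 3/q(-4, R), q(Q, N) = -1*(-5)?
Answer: -2016/5 ≈ -403.20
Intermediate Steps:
q(Q, N) = 5
o(R) = 9/5 (o(R) = -6/(-5) + 3/5 = -6*(-⅕) + 3*(⅕) = 6/5 + ⅗ = 9/5)
96*(120/(-20) + o(12)) = 96*(120/(-20) + 9/5) = 96*(120*(-1/20) + 9/5) = 96*(-6 + 9/5) = 96*(-21/5) = -2016/5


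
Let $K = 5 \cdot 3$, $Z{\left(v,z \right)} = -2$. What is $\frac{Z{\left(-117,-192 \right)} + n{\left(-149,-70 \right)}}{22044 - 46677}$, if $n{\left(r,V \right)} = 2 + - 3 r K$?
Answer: $- \frac{745}{2737} \approx -0.2722$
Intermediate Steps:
$K = 15$
$n{\left(r,V \right)} = 2 - 45 r$ ($n{\left(r,V \right)} = 2 + - 3 r 15 = 2 - 45 r$)
$\frac{Z{\left(-117,-192 \right)} + n{\left(-149,-70 \right)}}{22044 - 46677} = \frac{-2 + \left(2 - -6705\right)}{22044 - 46677} = \frac{-2 + \left(2 + 6705\right)}{-24633} = \left(-2 + 6707\right) \left(- \frac{1}{24633}\right) = 6705 \left(- \frac{1}{24633}\right) = - \frac{745}{2737}$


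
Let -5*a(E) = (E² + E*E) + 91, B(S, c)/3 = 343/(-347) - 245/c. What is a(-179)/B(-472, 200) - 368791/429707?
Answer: 25505279759219/13201888161 ≈ 1931.9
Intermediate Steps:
B(S, c) = -1029/347 - 735/c (B(S, c) = 3*(343/(-347) - 245/c) = 3*(343*(-1/347) - 245/c) = 3*(-343/347 - 245/c) = -1029/347 - 735/c)
a(E) = -91/5 - 2*E²/5 (a(E) = -((E² + E*E) + 91)/5 = -((E² + E²) + 91)/5 = -(2*E² + 91)/5 = -(91 + 2*E²)/5 = -91/5 - 2*E²/5)
a(-179)/B(-472, 200) - 368791/429707 = (-91/5 - ⅖*(-179)²)/(-1029/347 - 735/200) - 368791/429707 = (-91/5 - ⅖*32041)/(-1029/347 - 735*1/200) - 368791*1/429707 = (-91/5 - 64082/5)/(-1029/347 - 147/40) - 368791/429707 = -64173/(5*(-92169/13880)) - 368791/429707 = -64173/5*(-13880/92169) - 368791/429707 = 59381416/30723 - 368791/429707 = 25505279759219/13201888161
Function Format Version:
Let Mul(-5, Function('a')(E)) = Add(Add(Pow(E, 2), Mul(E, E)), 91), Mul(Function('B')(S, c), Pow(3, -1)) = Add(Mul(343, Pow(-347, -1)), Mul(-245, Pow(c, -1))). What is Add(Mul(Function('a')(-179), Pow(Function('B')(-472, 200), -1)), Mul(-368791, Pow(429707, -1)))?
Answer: Rational(25505279759219, 13201888161) ≈ 1931.9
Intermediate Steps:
Function('B')(S, c) = Add(Rational(-1029, 347), Mul(-735, Pow(c, -1))) (Function('B')(S, c) = Mul(3, Add(Mul(343, Pow(-347, -1)), Mul(-245, Pow(c, -1)))) = Mul(3, Add(Mul(343, Rational(-1, 347)), Mul(-245, Pow(c, -1)))) = Mul(3, Add(Rational(-343, 347), Mul(-245, Pow(c, -1)))) = Add(Rational(-1029, 347), Mul(-735, Pow(c, -1))))
Function('a')(E) = Add(Rational(-91, 5), Mul(Rational(-2, 5), Pow(E, 2))) (Function('a')(E) = Mul(Rational(-1, 5), Add(Add(Pow(E, 2), Mul(E, E)), 91)) = Mul(Rational(-1, 5), Add(Add(Pow(E, 2), Pow(E, 2)), 91)) = Mul(Rational(-1, 5), Add(Mul(2, Pow(E, 2)), 91)) = Mul(Rational(-1, 5), Add(91, Mul(2, Pow(E, 2)))) = Add(Rational(-91, 5), Mul(Rational(-2, 5), Pow(E, 2))))
Add(Mul(Function('a')(-179), Pow(Function('B')(-472, 200), -1)), Mul(-368791, Pow(429707, -1))) = Add(Mul(Add(Rational(-91, 5), Mul(Rational(-2, 5), Pow(-179, 2))), Pow(Add(Rational(-1029, 347), Mul(-735, Pow(200, -1))), -1)), Mul(-368791, Pow(429707, -1))) = Add(Mul(Add(Rational(-91, 5), Mul(Rational(-2, 5), 32041)), Pow(Add(Rational(-1029, 347), Mul(-735, Rational(1, 200))), -1)), Mul(-368791, Rational(1, 429707))) = Add(Mul(Add(Rational(-91, 5), Rational(-64082, 5)), Pow(Add(Rational(-1029, 347), Rational(-147, 40)), -1)), Rational(-368791, 429707)) = Add(Mul(Rational(-64173, 5), Pow(Rational(-92169, 13880), -1)), Rational(-368791, 429707)) = Add(Mul(Rational(-64173, 5), Rational(-13880, 92169)), Rational(-368791, 429707)) = Add(Rational(59381416, 30723), Rational(-368791, 429707)) = Rational(25505279759219, 13201888161)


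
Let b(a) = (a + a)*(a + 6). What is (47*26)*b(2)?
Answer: 39104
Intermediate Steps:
b(a) = 2*a*(6 + a) (b(a) = (2*a)*(6 + a) = 2*a*(6 + a))
(47*26)*b(2) = (47*26)*(2*2*(6 + 2)) = 1222*(2*2*8) = 1222*32 = 39104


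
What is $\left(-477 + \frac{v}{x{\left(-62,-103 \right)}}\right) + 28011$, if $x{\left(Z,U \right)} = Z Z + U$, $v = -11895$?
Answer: $\frac{34330933}{1247} \approx 27531.0$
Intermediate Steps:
$x{\left(Z,U \right)} = U + Z^{2}$ ($x{\left(Z,U \right)} = Z^{2} + U = U + Z^{2}$)
$\left(-477 + \frac{v}{x{\left(-62,-103 \right)}}\right) + 28011 = \left(-477 - \frac{11895}{-103 + \left(-62\right)^{2}}\right) + 28011 = \left(-477 - \frac{11895}{-103 + 3844}\right) + 28011 = \left(-477 - \frac{11895}{3741}\right) + 28011 = \left(-477 - \frac{3965}{1247}\right) + 28011 = - \frac{598784}{1247} + 28011 = \frac{34330933}{1247}$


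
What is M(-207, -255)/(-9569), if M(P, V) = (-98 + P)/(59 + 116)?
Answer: 61/334915 ≈ 0.00018214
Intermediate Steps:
M(P, V) = -14/25 + P/175 (M(P, V) = (-98 + P)/175 = (-98 + P)*(1/175) = -14/25 + P/175)
M(-207, -255)/(-9569) = (-14/25 + (1/175)*(-207))/(-9569) = (-14/25 - 207/175)*(-1/9569) = -61/35*(-1/9569) = 61/334915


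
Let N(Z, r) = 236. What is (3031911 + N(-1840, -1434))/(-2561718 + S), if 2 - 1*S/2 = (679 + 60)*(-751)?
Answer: -3032147/1451736 ≈ -2.0886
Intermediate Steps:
S = 1109982 (S = 4 - 2*(679 + 60)*(-751) = 4 - 1478*(-751) = 4 - 2*(-554989) = 4 + 1109978 = 1109982)
(3031911 + N(-1840, -1434))/(-2561718 + S) = (3031911 + 236)/(-2561718 + 1109982) = 3032147/(-1451736) = 3032147*(-1/1451736) = -3032147/1451736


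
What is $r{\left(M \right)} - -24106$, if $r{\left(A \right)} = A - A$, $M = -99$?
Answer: $24106$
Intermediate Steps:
$r{\left(A \right)} = 0$
$r{\left(M \right)} - -24106 = 0 - -24106 = 0 + 24106 = 24106$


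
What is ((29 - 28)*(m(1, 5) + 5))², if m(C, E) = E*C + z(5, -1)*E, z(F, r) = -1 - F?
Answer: 400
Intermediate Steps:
m(C, E) = -6*E + C*E (m(C, E) = E*C + (-1 - 1*5)*E = C*E + (-1 - 5)*E = C*E - 6*E = -6*E + C*E)
((29 - 28)*(m(1, 5) + 5))² = ((29 - 28)*(5*(-6 + 1) + 5))² = (1*(5*(-5) + 5))² = (1*(-25 + 5))² = (1*(-20))² = (-20)² = 400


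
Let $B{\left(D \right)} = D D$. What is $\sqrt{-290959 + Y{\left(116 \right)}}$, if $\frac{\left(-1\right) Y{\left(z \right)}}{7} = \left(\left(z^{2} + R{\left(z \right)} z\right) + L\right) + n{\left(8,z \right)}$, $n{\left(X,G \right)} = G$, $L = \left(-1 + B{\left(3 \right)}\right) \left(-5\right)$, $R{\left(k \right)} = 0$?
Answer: $i \sqrt{385683} \approx 621.03 i$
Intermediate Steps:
$B{\left(D \right)} = D^{2}$
$L = -40$ ($L = \left(-1 + 3^{2}\right) \left(-5\right) = \left(-1 + 9\right) \left(-5\right) = 8 \left(-5\right) = -40$)
$Y{\left(z \right)} = 280 - 7 z - 7 z^{2}$ ($Y{\left(z \right)} = - 7 \left(\left(\left(z^{2} + 0 z\right) - 40\right) + z\right) = - 7 \left(\left(\left(z^{2} + 0\right) - 40\right) + z\right) = - 7 \left(\left(z^{2} - 40\right) + z\right) = - 7 \left(\left(-40 + z^{2}\right) + z\right) = - 7 \left(-40 + z + z^{2}\right) = 280 - 7 z - 7 z^{2}$)
$\sqrt{-290959 + Y{\left(116 \right)}} = \sqrt{-290959 - \left(532 + 94192\right)} = \sqrt{-290959 - 94724} = \sqrt{-385683} = i \sqrt{385683}$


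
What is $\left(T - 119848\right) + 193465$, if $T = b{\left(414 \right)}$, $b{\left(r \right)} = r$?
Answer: $74031$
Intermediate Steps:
$T = 414$
$\left(T - 119848\right) + 193465 = \left(414 - 119848\right) + 193465 = -119434 + 193465 = 74031$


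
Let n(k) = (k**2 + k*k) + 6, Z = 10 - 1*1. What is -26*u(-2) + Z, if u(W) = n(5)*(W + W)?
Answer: 5833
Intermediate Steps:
Z = 9 (Z = 10 - 1 = 9)
n(k) = 6 + 2*k**2 (n(k) = (k**2 + k**2) + 6 = 2*k**2 + 6 = 6 + 2*k**2)
u(W) = 112*W (u(W) = (6 + 2*5**2)*(W + W) = (6 + 2*25)*(2*W) = (6 + 50)*(2*W) = 56*(2*W) = 112*W)
-26*u(-2) + Z = -2912*(-2) + 9 = -26*(-224) + 9 = 5824 + 9 = 5833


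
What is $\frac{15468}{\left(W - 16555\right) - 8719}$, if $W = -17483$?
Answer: $- \frac{15468}{42757} \approx -0.36177$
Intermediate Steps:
$\frac{15468}{\left(W - 16555\right) - 8719} = \frac{15468}{\left(-17483 - 16555\right) - 8719} = \frac{15468}{-34038 - 8719} = \frac{15468}{-42757} = 15468 \left(- \frac{1}{42757}\right) = - \frac{15468}{42757}$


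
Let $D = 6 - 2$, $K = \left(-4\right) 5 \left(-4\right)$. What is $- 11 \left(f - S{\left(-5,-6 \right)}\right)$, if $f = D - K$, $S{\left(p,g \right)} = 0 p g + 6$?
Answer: $902$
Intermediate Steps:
$K = 80$ ($K = \left(-20\right) \left(-4\right) = 80$)
$S{\left(p,g \right)} = 6$ ($S{\left(p,g \right)} = 0 g + 6 = 0 + 6 = 6$)
$D = 4$ ($D = 6 - 2 = 4$)
$f = -76$ ($f = 4 - 80 = -76$)
$- 11 \left(f - S{\left(-5,-6 \right)}\right) = - 11 \left(-76 - 6\right) = \left(-11\right) \left(-82\right) = 902$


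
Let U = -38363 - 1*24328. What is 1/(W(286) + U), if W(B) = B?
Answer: -1/62405 ≈ -1.6024e-5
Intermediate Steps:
U = -62691 (U = -38363 - 24328 = -62691)
1/(W(286) + U) = 1/(286 - 62691) = 1/(-62405) = -1/62405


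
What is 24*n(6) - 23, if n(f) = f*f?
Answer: 841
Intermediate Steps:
n(f) = f²
24*n(6) - 23 = 24*6² - 23 = 24*36 - 23 = 864 - 23 = 841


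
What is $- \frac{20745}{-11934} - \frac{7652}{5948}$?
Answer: $\frac{890897}{1971762} \approx 0.45183$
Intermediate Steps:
$- \frac{20745}{-11934} - \frac{7652}{5948} = \left(-20745\right) \left(- \frac{1}{11934}\right) - \frac{1913}{1487} = \frac{2305}{1326} - \frac{1913}{1487} = \frac{890897}{1971762}$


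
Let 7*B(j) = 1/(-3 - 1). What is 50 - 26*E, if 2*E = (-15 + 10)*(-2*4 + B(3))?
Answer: -13225/28 ≈ -472.32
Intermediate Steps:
B(j) = -1/28 (B(j) = 1/(7*(-3 - 1)) = (⅐)/(-4) = (⅐)*(-¼) = -1/28)
E = 1125/56 (E = ((-15 + 10)*(-2*4 - 1/28))/2 = (-5*(-8 - 1/28))/2 = (-5*(-225/28))/2 = (½)*(1125/28) = 1125/56 ≈ 20.089)
50 - 26*E = 50 - 26*1125/56 = 50 - 14625/28 = -13225/28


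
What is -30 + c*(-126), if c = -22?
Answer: 2742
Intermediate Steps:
-30 + c*(-126) = -30 - 22*(-126) = -30 + 2772 = 2742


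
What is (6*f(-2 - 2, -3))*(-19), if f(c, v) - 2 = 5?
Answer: -798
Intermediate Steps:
f(c, v) = 7 (f(c, v) = 2 + 5 = 7)
(6*f(-2 - 2, -3))*(-19) = (6*7)*(-19) = 42*(-19) = -798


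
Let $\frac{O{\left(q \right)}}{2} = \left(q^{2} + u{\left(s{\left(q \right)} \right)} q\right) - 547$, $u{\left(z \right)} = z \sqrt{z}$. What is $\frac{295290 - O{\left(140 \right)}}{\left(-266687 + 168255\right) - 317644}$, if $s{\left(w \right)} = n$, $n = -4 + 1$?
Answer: $- \frac{21432}{34673} - \frac{70 i \sqrt{3}}{34673} \approx -0.61812 - 0.0034968 i$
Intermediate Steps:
$n = -3$
$s{\left(w \right)} = -3$
$u{\left(z \right)} = z^{\frac{3}{2}}$
$O{\left(q \right)} = -1094 + 2 q^{2} - 6 i q \sqrt{3}$ ($O{\left(q \right)} = 2 \left(\left(q^{2} + \left(-3\right)^{\frac{3}{2}} q\right) - 547\right) = 2 \left(\left(q^{2} + - 3 i \sqrt{3} q\right) - 547\right) = 2 \left(\left(q^{2} - 3 i q \sqrt{3}\right) - 547\right) = 2 \left(-547 + q^{2} - 3 i q \sqrt{3}\right) = -1094 + 2 q^{2} - 6 i q \sqrt{3}$)
$\frac{295290 - O{\left(140 \right)}}{\left(-266687 + 168255\right) - 317644} = \frac{295290 - \left(-1094 + 2 \cdot 140^{2} - 6 i 140 \sqrt{3}\right)}{\left(-266687 + 168255\right) - 317644} = \frac{295290 - \left(-1094 + 2 \cdot 19600 - 840 i \sqrt{3}\right)}{-98432 - 317644} = \frac{295290 - \left(-1094 + 39200 - 840 i \sqrt{3}\right)}{-416076} = \left(295290 - \left(38106 - 840 i \sqrt{3}\right)\right) \left(- \frac{1}{416076}\right) = \left(257184 + 840 i \sqrt{3}\right) \left(- \frac{1}{416076}\right) = - \frac{21432}{34673} - \frac{70 i \sqrt{3}}{34673}$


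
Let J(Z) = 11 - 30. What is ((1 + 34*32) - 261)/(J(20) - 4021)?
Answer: -207/1010 ≈ -0.20495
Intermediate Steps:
J(Z) = -19
((1 + 34*32) - 261)/(J(20) - 4021) = ((1 + 34*32) - 261)/(-19 - 4021) = ((1 + 1088) - 261)/(-4040) = (1089 - 261)*(-1/4040) = 828*(-1/4040) = -207/1010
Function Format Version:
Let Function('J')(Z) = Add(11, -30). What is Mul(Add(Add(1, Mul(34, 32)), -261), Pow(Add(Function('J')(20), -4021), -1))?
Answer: Rational(-207, 1010) ≈ -0.20495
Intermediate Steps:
Function('J')(Z) = -19
Mul(Add(Add(1, Mul(34, 32)), -261), Pow(Add(Function('J')(20), -4021), -1)) = Mul(Add(Add(1, Mul(34, 32)), -261), Pow(Add(-19, -4021), -1)) = Mul(Add(Add(1, 1088), -261), Pow(-4040, -1)) = Mul(Add(1089, -261), Rational(-1, 4040)) = Mul(828, Rational(-1, 4040)) = Rational(-207, 1010)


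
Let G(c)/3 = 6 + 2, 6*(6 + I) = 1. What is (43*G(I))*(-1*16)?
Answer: -16512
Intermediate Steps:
I = -35/6 (I = -6 + (⅙)*1 = -6 + ⅙ = -35/6 ≈ -5.8333)
G(c) = 24 (G(c) = 3*(6 + 2) = 3*8 = 24)
(43*G(I))*(-1*16) = (43*24)*(-1*16) = 1032*(-16) = -16512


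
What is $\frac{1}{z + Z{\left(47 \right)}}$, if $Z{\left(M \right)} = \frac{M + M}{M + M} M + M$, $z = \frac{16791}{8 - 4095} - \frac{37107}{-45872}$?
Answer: $\frac{3073424}{278761193} \approx 0.011025$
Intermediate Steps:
$z = - \frac{10140663}{3073424}$ ($z = \frac{16791}{8 - 4095} - - \frac{37107}{45872} = \frac{16791}{-4087} + \frac{37107}{45872} = 16791 \left(- \frac{1}{4087}\right) + \frac{37107}{45872} = - \frac{16791}{4087} + \frac{37107}{45872} = - \frac{10140663}{3073424} \approx -3.2995$)
$Z{\left(M \right)} = 2 M$ ($Z{\left(M \right)} = \frac{2 M}{2 M} M + M = 2 M \frac{1}{2 M} M + M = 1 M + M = M + M = 2 M$)
$\frac{1}{z + Z{\left(47 \right)}} = \frac{1}{- \frac{10140663}{3073424} + 2 \cdot 47} = \frac{1}{- \frac{10140663}{3073424} + 94} = \frac{1}{\frac{278761193}{3073424}} = \frac{3073424}{278761193}$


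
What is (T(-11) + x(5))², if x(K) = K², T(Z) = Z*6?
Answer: 1681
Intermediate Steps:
T(Z) = 6*Z
(T(-11) + x(5))² = (6*(-11) + 5²)² = (-66 + 25)² = (-41)² = 1681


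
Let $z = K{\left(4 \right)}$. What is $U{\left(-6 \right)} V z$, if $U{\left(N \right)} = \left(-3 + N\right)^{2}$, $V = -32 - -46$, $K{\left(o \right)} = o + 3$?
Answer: $7938$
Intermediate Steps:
$K{\left(o \right)} = 3 + o$
$z = 7$ ($z = 3 + 4 = 7$)
$V = 14$ ($V = -32 + 46 = 14$)
$U{\left(-6 \right)} V z = \left(-3 - 6\right)^{2} \cdot 14 \cdot 7 = \left(-9\right)^{2} \cdot 14 \cdot 7 = 81 \cdot 14 \cdot 7 = 1134 \cdot 7 = 7938$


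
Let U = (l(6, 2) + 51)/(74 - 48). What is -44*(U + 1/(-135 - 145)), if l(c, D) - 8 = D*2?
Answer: -96877/910 ≈ -106.46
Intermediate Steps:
l(c, D) = 8 + 2*D (l(c, D) = 8 + D*2 = 8 + 2*D)
U = 63/26 (U = ((8 + 2*2) + 51)/(74 - 48) = ((8 + 4) + 51)/26 = (12 + 51)*(1/26) = 63*(1/26) = 63/26 ≈ 2.4231)
-44*(U + 1/(-135 - 145)) = -44*(63/26 + 1/(-135 - 145)) = -44*(63/26 + 1/(-280)) = -44*(63/26 - 1/280) = -44*8807/3640 = -96877/910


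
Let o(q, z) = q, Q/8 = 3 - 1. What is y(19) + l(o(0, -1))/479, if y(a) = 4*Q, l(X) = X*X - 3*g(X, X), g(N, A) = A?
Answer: 64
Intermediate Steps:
Q = 16 (Q = 8*(3 - 1) = 8*2 = 16)
l(X) = X² - 3*X (l(X) = X*X - 3*X = X² - 3*X)
y(a) = 64 (y(a) = 4*16 = 64)
y(19) + l(o(0, -1))/479 = 64 + (0*(-3 + 0))/479 = 64 + (0*(-3))/479 = 64 + (1/479)*0 = 64 + 0 = 64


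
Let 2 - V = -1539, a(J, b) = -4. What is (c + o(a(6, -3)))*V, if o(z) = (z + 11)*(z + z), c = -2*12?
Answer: -123280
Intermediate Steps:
V = 1541 (V = 2 - 1*(-1539) = 2 + 1539 = 1541)
c = -24
o(z) = 2*z*(11 + z) (o(z) = (11 + z)*(2*z) = 2*z*(11 + z))
(c + o(a(6, -3)))*V = (-24 + 2*(-4)*(11 - 4))*1541 = (-24 + 2*(-4)*7)*1541 = (-24 - 56)*1541 = -80*1541 = -123280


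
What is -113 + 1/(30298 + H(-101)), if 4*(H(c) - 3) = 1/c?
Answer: -1383300735/12241603 ≈ -113.00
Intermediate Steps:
H(c) = 3 + 1/(4*c)
-113 + 1/(30298 + H(-101)) = -113 + 1/(30298 + (3 + (1/4)/(-101))) = -113 + 1/(30298 + (3 + (1/4)*(-1/101))) = -113 + 1/(30298 + (3 - 1/404)) = -113 + 1/(30298 + 1211/404) = -113 + 1/(12241603/404) = -113 + 404/12241603 = -1383300735/12241603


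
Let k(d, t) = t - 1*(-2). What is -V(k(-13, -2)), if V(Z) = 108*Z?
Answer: 0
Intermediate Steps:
k(d, t) = 2 + t (k(d, t) = t + 2 = 2 + t)
-V(k(-13, -2)) = -108*(2 - 2) = -108*0 = -1*0 = 0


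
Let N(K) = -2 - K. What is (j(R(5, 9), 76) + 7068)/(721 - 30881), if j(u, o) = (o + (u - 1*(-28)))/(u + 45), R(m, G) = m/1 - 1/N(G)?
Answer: -973917/4154540 ≈ -0.23442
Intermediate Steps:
R(m, G) = m - 1/(-2 - G) (R(m, G) = m/1 - 1/(-2 - G) = m*1 - 1/(-2 - G) = m - 1/(-2 - G))
j(u, o) = (28 + o + u)/(45 + u) (j(u, o) = (o + (u + 28))/(45 + u) = (o + (28 + u))/(45 + u) = (28 + o + u)/(45 + u))
(j(R(5, 9), 76) + 7068)/(721 - 30881) = ((28 + 76 + (1 + 5*(2 + 9))/(2 + 9))/(45 + (1 + 5*(2 + 9))/(2 + 9)) + 7068)/(721 - 30881) = ((28 + 76 + (1 + 5*11)/11)/(45 + (1 + 5*11)/11) + 7068)/(-30160) = ((28 + 76 + (1 + 55)/11)/(45 + (1 + 55)/11) + 7068)*(-1/30160) = ((28 + 76 + (1/11)*56)/(45 + (1/11)*56) + 7068)*(-1/30160) = ((28 + 76 + 56/11)/(45 + 56/11) + 7068)*(-1/30160) = ((1200/11)/(551/11) + 7068)*(-1/30160) = ((11/551)*(1200/11) + 7068)*(-1/30160) = (1200/551 + 7068)*(-1/30160) = (3895668/551)*(-1/30160) = -973917/4154540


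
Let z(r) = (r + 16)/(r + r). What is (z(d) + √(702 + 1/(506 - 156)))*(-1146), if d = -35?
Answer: -10887/35 - 573*√3439814/35 ≈ -30675.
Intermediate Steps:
z(r) = (16 + r)/(2*r) (z(r) = (16 + r)/((2*r)) = (16 + r)*(1/(2*r)) = (16 + r)/(2*r))
(z(d) + √(702 + 1/(506 - 156)))*(-1146) = ((½)*(16 - 35)/(-35) + √(702 + 1/(506 - 156)))*(-1146) = ((½)*(-1/35)*(-19) + √(702 + 1/350))*(-1146) = (19/70 + √(702 + 1/350))*(-1146) = (19/70 + √(245701/350))*(-1146) = (19/70 + √3439814/70)*(-1146) = -10887/35 - 573*√3439814/35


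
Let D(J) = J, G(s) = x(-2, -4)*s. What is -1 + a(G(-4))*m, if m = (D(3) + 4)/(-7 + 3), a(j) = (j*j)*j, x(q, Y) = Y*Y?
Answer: 458751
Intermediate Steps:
x(q, Y) = Y**2
G(s) = 16*s (G(s) = (-4)**2*s = 16*s)
a(j) = j**3 (a(j) = j**2*j = j**3)
m = -7/4 (m = (3 + 4)/(-7 + 3) = 7/(-4) = 7*(-1/4) = -7/4 ≈ -1.7500)
-1 + a(G(-4))*m = -1 + (16*(-4))**3*(-7/4) = -1 + (-64)**3*(-7/4) = -1 - 262144*(-7/4) = -1 + 458752 = 458751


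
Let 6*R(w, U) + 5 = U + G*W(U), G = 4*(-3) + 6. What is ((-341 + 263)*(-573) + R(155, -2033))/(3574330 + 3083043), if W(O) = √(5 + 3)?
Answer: 133063/19972119 - 2*√2/6657373 ≈ 0.0066620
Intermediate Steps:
W(O) = 2*√2 (W(O) = √8 = 2*√2)
G = -6 (G = -12 + 6 = -6)
R(w, U) = -⅚ - 2*√2 + U/6 (R(w, U) = -⅚ + (U - 12*√2)/6 = -⅚ + (-2*√2 + U/6) = -⅚ - 2*√2 + U/6)
((-341 + 263)*(-573) + R(155, -2033))/(3574330 + 3083043) = ((-341 + 263)*(-573) + (-⅚ - 2*√2 + (⅙)*(-2033)))/(3574330 + 3083043) = (-78*(-573) + (-⅚ - 2*√2 - 2033/6))/6657373 = (44694 + (-1019/3 - 2*√2))*(1/6657373) = (133063/3 - 2*√2)*(1/6657373) = 133063/19972119 - 2*√2/6657373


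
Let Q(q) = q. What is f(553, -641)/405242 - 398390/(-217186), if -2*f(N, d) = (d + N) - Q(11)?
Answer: 161455111087/88012889012 ≈ 1.8344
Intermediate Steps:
f(N, d) = 11/2 - N/2 - d/2 (f(N, d) = -((d + N) - 1*11)/2 = -((N + d) - 11)/2 = -(-11 + N + d)/2 = 11/2 - N/2 - d/2)
f(553, -641)/405242 - 398390/(-217186) = (11/2 - ½*553 - ½*(-641))/405242 - 398390/(-217186) = (11/2 - 553/2 + 641/2)*(1/405242) - 398390*(-1/217186) = (99/2)*(1/405242) + 199195/108593 = 99/810484 + 199195/108593 = 161455111087/88012889012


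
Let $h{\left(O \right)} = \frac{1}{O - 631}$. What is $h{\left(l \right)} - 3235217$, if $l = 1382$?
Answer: $- \frac{2429647966}{751} \approx -3.2352 \cdot 10^{6}$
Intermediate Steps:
$h{\left(O \right)} = \frac{1}{-631 + O}$
$h{\left(l \right)} - 3235217 = \frac{1}{-631 + 1382} - 3235217 = \frac{1}{751} - 3235217 = - \frac{2429647966}{751}$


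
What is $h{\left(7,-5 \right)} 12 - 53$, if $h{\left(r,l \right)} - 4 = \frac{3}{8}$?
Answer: $- \frac{1}{2} \approx -0.5$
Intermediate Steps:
$h{\left(r,l \right)} = \frac{35}{8}$ ($h{\left(r,l \right)} = 4 + \frac{3}{8} = \frac{35}{8}$)
$h{\left(7,-5 \right)} 12 - 53 = \frac{35}{8} \cdot 12 - 53 = \frac{105}{2} - 53 = - \frac{1}{2}$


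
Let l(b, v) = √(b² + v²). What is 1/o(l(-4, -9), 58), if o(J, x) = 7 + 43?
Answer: 1/50 ≈ 0.020000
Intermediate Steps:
o(J, x) = 50
1/o(l(-4, -9), 58) = 1/50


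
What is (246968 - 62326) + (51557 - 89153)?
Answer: 147046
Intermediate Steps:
(246968 - 62326) + (51557 - 89153) = 184642 - 37596 = 147046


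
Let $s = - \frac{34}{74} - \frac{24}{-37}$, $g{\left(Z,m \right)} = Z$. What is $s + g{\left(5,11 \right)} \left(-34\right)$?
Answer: $- \frac{6283}{37} \approx -169.81$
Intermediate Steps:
$s = \frac{7}{37}$ ($s = \left(-34\right) \frac{1}{74} - - \frac{24}{37} = - \frac{17}{37} + \frac{24}{37} = \frac{7}{37} \approx 0.18919$)
$s + g{\left(5,11 \right)} \left(-34\right) = \frac{7}{37} + 5 \left(-34\right) = \frac{7}{37} - 170 = - \frac{6283}{37}$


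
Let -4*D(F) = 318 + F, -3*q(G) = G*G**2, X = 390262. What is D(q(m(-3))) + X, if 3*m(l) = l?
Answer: 4682189/12 ≈ 3.9018e+5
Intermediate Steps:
m(l) = l/3
q(G) = -G**3/3 (q(G) = -G*G**2/3 = -G**3/3)
D(F) = -159/2 - F/4 (D(F) = -(318 + F)/4 = -159/2 - F/4)
D(q(m(-3))) + X = (-159/2 - (-1)*((1/3)*(-3))**3/12) + 390262 = (-159/2 - (-1)*(-1)**3/12) + 390262 = (-159/2 - (-1)*(-1)/12) + 390262 = (-159/2 - 1/4*1/3) + 390262 = (-159/2 - 1/12) + 390262 = -955/12 + 390262 = 4682189/12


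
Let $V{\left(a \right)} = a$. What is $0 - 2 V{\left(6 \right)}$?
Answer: $-12$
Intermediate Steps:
$0 - 2 V{\left(6 \right)} = 0 - 12 = -12$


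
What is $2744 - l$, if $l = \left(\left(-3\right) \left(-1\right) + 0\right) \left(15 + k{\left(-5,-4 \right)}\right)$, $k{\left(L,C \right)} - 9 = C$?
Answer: $2684$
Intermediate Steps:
$k{\left(L,C \right)} = 9 + C$
$l = 60$ ($l = \left(\left(-3\right) \left(-1\right) + 0\right) \left(15 + \left(9 - 4\right)\right) = \left(3 + 0\right) \left(15 + 5\right) = 3 \cdot 20 = 60$)
$2744 - l = 2744 - 60 = 2684$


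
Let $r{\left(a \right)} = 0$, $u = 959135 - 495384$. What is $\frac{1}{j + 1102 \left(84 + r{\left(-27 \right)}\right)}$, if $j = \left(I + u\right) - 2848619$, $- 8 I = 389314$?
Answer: $- \frac{4}{9363857} \approx -4.2717 \cdot 10^{-7}$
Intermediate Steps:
$u = 463751$ ($u = 959135 - 495384 = 463751$)
$I = - \frac{194657}{4}$ ($I = \left(- \frac{1}{8}\right) 389314 = - \frac{194657}{4} \approx -48664.0$)
$j = - \frac{9734129}{4}$ ($j = \left(- \frac{194657}{4} + 463751\right) - 2848619 = \frac{1660347}{4} - 2848619 = - \frac{9734129}{4} \approx -2.4335 \cdot 10^{6}$)
$\frac{1}{j + 1102 \left(84 + r{\left(-27 \right)}\right)} = \frac{1}{- \frac{9734129}{4} + 1102 \left(84 + 0\right)} = \frac{1}{- \frac{9734129}{4} + 1102 \cdot 84} = \frac{1}{- \frac{9734129}{4} + 92568} = \frac{1}{- \frac{9363857}{4}} = - \frac{4}{9363857}$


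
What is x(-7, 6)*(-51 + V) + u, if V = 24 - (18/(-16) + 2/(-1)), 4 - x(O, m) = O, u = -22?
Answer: -2277/8 ≈ -284.63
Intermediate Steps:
x(O, m) = 4 - O
V = 217/8 (V = 24 - (18*(-1/16) + 2*(-1)) = 24 - (-9/8 - 2) = 24 - 1*(-25/8) = 24 + 25/8 = 217/8 ≈ 27.125)
x(-7, 6)*(-51 + V) + u = (4 - 1*(-7))*(-51 + 217/8) - 22 = (4 + 7)*(-191/8) - 22 = 11*(-191/8) - 22 = -2101/8 - 22 = -2277/8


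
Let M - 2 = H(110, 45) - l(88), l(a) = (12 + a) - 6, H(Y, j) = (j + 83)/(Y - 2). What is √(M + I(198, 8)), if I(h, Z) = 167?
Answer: 11*√51/9 ≈ 8.7284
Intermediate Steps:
H(Y, j) = (83 + j)/(-2 + Y)
l(a) = 6 + a
M = -2452/27 (M = 2 + ((83 + 45)/(-2 + 110) - (6 + 88)) = 2 + (128/108 - 1*94) = 2 + ((1/108)*128 - 94) = 2 + (32/27 - 94) = 2 - 2506/27 = -2452/27 ≈ -90.815)
√(M + I(198, 8)) = √(-2452/27 + 167) = √(2057/27) = 11*√51/9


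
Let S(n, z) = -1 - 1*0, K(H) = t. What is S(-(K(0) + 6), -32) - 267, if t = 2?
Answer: -268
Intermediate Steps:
K(H) = 2
S(n, z) = -1 (S(n, z) = -1 + 0 = -1)
S(-(K(0) + 6), -32) - 267 = -1 - 267 = -268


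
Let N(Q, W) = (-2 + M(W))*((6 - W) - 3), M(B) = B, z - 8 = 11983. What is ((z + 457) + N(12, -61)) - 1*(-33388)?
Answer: 41804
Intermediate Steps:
z = 11991 (z = 8 + 11983 = 11991)
N(Q, W) = (-2 + W)*(3 - W) (N(Q, W) = (-2 + W)*((6 - W) - 3) = (-2 + W)*(3 - W))
((z + 457) + N(12, -61)) - 1*(-33388) = ((11991 + 457) + (-6 - 1*(-61)² + 5*(-61))) - 1*(-33388) = (12448 + (-6 - 1*3721 - 305)) + 33388 = (12448 + (-6 - 3721 - 305)) + 33388 = (12448 - 4032) + 33388 = 8416 + 33388 = 41804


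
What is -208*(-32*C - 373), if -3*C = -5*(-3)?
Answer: 44304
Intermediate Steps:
C = -5 (C = -(-5)*(-3)/3 = -⅓*15 = -5)
-208*(-32*C - 373) = -208*(-32*(-5) - 373) = -208*(160 - 373) = -208*(-213) = 44304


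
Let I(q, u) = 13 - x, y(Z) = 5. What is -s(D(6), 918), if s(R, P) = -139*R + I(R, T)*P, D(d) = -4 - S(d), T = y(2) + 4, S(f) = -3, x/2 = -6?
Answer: -23089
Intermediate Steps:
x = -12 (x = 2*(-6) = -12)
T = 9 (T = 5 + 4 = 9)
I(q, u) = 25 (I(q, u) = 13 - 1*(-12) = 13 + 12 = 25)
D(d) = -1 (D(d) = -4 - 1*(-3) = -4 + 3 = -1)
s(R, P) = -139*R + 25*P
-s(D(6), 918) = -(-139*(-1) + 25*918) = -(139 + 22950) = -1*23089 = -23089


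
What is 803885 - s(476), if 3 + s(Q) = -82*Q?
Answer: 842920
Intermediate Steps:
s(Q) = -3 - 82*Q
803885 - s(476) = 803885 - (-3 - 82*476) = 803885 - (-3 - 39032) = 803885 - 1*(-39035) = 803885 + 39035 = 842920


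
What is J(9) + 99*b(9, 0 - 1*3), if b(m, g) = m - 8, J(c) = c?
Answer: 108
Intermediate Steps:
b(m, g) = -8 + m
J(9) + 99*b(9, 0 - 1*3) = 9 + 99*(-8 + 9) = 9 + 99*1 = 9 + 99 = 108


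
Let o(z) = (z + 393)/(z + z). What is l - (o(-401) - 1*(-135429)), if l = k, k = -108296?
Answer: -97733729/401 ≈ -2.4373e+5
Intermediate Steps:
o(z) = (393 + z)/(2*z) (o(z) = (393 + z)/((2*z)) = (393 + z)*(1/(2*z)) = (393 + z)/(2*z))
l = -108296
l - (o(-401) - 1*(-135429)) = -108296 - ((½)*(393 - 401)/(-401) - 1*(-135429)) = -108296 - ((½)*(-1/401)*(-8) + 135429) = -108296 - (4/401 + 135429) = -108296 - 1*54307033/401 = -108296 - 54307033/401 = -97733729/401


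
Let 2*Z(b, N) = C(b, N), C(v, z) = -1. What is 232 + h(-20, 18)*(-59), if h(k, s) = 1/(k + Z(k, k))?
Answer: 9630/41 ≈ 234.88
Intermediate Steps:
Z(b, N) = -1/2 (Z(b, N) = (1/2)*(-1) = -1/2)
h(k, s) = 1/(-1/2 + k) (h(k, s) = 1/(k - 1/2) = 1/(-1/2 + k))
232 + h(-20, 18)*(-59) = 232 + (2/(-1 + 2*(-20)))*(-59) = 232 + (2/(-1 - 40))*(-59) = 232 + (2/(-41))*(-59) = 232 + (2*(-1/41))*(-59) = 232 - 2/41*(-59) = 232 + 118/41 = 9630/41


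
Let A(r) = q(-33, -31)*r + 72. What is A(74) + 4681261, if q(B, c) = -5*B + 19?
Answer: 4694949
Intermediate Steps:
q(B, c) = 19 - 5*B
A(r) = 72 + 184*r (A(r) = (19 - 5*(-33))*r + 72 = (19 + 165)*r + 72 = 184*r + 72 = 72 + 184*r)
A(74) + 4681261 = (72 + 184*74) + 4681261 = (72 + 13616) + 4681261 = 13688 + 4681261 = 4694949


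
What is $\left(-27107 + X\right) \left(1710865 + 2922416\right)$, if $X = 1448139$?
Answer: $6584040565992$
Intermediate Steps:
$\left(-27107 + X\right) \left(1710865 + 2922416\right) = \left(-27107 + 1448139\right) \left(1710865 + 2922416\right) = 1421032 \cdot 4633281 = 6584040565992$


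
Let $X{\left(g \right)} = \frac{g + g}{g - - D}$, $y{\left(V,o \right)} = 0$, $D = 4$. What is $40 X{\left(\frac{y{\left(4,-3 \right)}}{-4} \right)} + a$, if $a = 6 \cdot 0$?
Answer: $0$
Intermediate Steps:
$a = 0$
$X{\left(g \right)} = \frac{2 g}{4 + g}$ ($X{\left(g \right)} = \frac{g + g}{g - \left(-1\right) 4} = \frac{2 g}{g - -4} = \frac{2 g}{g + 4} = \frac{2 g}{4 + g}$)
$40 X{\left(\frac{y{\left(4,-3 \right)}}{-4} \right)} + a = 40 \frac{2 \frac{0}{-4}}{4 + \frac{0}{-4}} + 0 = 40 \frac{2 \cdot 0 \left(- \frac{1}{4}\right)}{4 + 0 \left(- \frac{1}{4}\right)} + 0 = 40 \cdot 2 \cdot 0 \frac{1}{4 + 0} + 0 = 40 \cdot 2 \cdot 0 \cdot \frac{1}{4} + 0 = 40 \cdot 0 + 0 = 0 + 0 = 0$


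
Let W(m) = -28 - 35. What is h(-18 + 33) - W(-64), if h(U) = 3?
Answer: 66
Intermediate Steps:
W(m) = -63
h(-18 + 33) - W(-64) = 3 - 1*(-63) = 3 + 63 = 66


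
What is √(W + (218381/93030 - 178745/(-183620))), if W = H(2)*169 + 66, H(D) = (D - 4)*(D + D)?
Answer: I*√935715973131300002145/854108430 ≈ 35.815*I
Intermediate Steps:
H(D) = 2*D*(-4 + D) (H(D) = (-4 + D)*(2*D) = 2*D*(-4 + D))
W = -1286 (W = (2*2*(-4 + 2))*169 + 66 = (2*2*(-2))*169 + 66 = -8*169 + 66 = -1352 + 66 = -1286)
√(W + (218381/93030 - 178745/(-183620))) = √(-1286 + (218381/93030 - 178745/(-183620))) = √(-1286 + (218381*(1/93030) - 178745*(-1/183620))) = √(-1286 + (218381/93030 + 35749/36724)) = √(-1286 + 5672776657/1708216860) = √(-2191094105303/1708216860) = I*√935715973131300002145/854108430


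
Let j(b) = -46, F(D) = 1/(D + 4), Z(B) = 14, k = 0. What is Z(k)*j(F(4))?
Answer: -644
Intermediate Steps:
F(D) = 1/(4 + D)
Z(k)*j(F(4)) = 14*(-46) = -644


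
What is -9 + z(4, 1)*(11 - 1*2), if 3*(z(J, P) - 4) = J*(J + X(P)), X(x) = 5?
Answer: 135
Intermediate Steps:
z(J, P) = 4 + J*(5 + J)/3 (z(J, P) = 4 + (J*(J + 5))/3 = 4 + (J*(5 + J))/3 = 4 + J*(5 + J)/3)
-9 + z(4, 1)*(11 - 1*2) = -9 + (4 + (⅓)*4² + (5/3)*4)*(11 - 1*2) = -9 + (4 + (⅓)*16 + 20/3)*(11 - 2) = -9 + (4 + 16/3 + 20/3)*9 = -9 + 16*9 = -9 + 144 = 135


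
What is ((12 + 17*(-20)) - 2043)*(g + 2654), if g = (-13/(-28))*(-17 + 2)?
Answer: -175731407/28 ≈ -6.2761e+6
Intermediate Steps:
g = -195/28 (g = -13*(-1/28)*(-15) = (13/28)*(-15) = -195/28 ≈ -6.9643)
((12 + 17*(-20)) - 2043)*(g + 2654) = ((12 + 17*(-20)) - 2043)*(-195/28 + 2654) = ((12 - 340) - 2043)*(74117/28) = (-328 - 2043)*(74117/28) = -2371*74117/28 = -175731407/28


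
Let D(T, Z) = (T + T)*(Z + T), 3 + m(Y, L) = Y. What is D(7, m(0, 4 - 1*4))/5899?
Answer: 56/5899 ≈ 0.0094931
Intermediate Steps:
m(Y, L) = -3 + Y
D(T, Z) = 2*T*(T + Z) (D(T, Z) = (2*T)*(T + Z) = 2*T*(T + Z))
D(7, m(0, 4 - 1*4))/5899 = (2*7*(7 + (-3 + 0)))/5899 = (2*7*(7 - 3))*(1/5899) = (2*7*4)*(1/5899) = 56*(1/5899) = 56/5899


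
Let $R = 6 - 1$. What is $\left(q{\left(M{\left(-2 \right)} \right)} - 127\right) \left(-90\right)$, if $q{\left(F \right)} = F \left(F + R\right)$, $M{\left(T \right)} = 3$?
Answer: $9270$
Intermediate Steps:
$R = 5$ ($R = 6 - 1 = 5$)
$q{\left(F \right)} = F \left(5 + F\right)$ ($q{\left(F \right)} = F \left(F + 5\right) = F \left(5 + F\right)$)
$\left(q{\left(M{\left(-2 \right)} \right)} - 127\right) \left(-90\right) = \left(3 \left(5 + 3\right) - 127\right) \left(-90\right) = \left(3 \cdot 8 - 127\right) \left(-90\right) = \left(24 - 127\right) \left(-90\right) = \left(-103\right) \left(-90\right) = 9270$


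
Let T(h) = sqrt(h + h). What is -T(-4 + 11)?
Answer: -sqrt(14) ≈ -3.7417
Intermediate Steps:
T(h) = sqrt(2)*sqrt(h) (T(h) = sqrt(2*h) = sqrt(2)*sqrt(h))
-T(-4 + 11) = -sqrt(2)*sqrt(-4 + 11) = -sqrt(2)*sqrt(7) = -sqrt(14)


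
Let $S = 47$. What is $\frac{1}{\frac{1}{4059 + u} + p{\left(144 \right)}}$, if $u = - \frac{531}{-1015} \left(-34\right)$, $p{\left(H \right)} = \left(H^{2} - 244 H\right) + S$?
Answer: $- \frac{4101831}{58873579328} \approx -6.9672 \cdot 10^{-5}$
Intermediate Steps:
$p{\left(H \right)} = 47 + H^{2} - 244 H$ ($p{\left(H \right)} = \left(H^{2} - 244 H\right) + 47 = 47 + H^{2} - 244 H$)
$u = - \frac{18054}{1015}$ ($u = \left(-531\right) \left(- \frac{1}{1015}\right) \left(-34\right) = \frac{531}{1015} \left(-34\right) = - \frac{18054}{1015} \approx -17.787$)
$\frac{1}{\frac{1}{4059 + u} + p{\left(144 \right)}} = \frac{1}{\frac{1}{4059 - \frac{18054}{1015}} + \left(47 + 144^{2} - 35136\right)} = \frac{1}{\frac{1}{\frac{4101831}{1015}} + \left(47 + 20736 - 35136\right)} = \frac{1}{\frac{1015}{4101831} - 14353} = \frac{1}{- \frac{58873579328}{4101831}} = - \frac{4101831}{58873579328}$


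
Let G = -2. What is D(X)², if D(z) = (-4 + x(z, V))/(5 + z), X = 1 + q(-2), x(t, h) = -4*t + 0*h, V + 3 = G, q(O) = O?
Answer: 0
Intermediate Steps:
V = -5 (V = -3 - 2 = -5)
x(t, h) = -4*t (x(t, h) = -4*t + 0 = -4*t)
X = -1 (X = 1 - 2 = -1)
D(z) = (-4 - 4*z)/(5 + z)
D(X)² = (4*(-1 - 1*(-1))/(5 - 1))² = (4*(-1 + 1)/4)² = (4*(¼)*0)² = 0² = 0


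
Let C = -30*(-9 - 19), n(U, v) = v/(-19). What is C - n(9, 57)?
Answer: 843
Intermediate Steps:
n(U, v) = -v/19 (n(U, v) = v*(-1/19) = -v/19)
C = 840 (C = -30*(-28) = 840)
C - n(9, 57) = 840 - (-1)*57/19 = 840 - 1*(-3) = 840 + 3 = 843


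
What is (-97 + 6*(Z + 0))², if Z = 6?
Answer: 3721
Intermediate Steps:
(-97 + 6*(Z + 0))² = (-97 + 6*(6 + 0))² = (-97 + 6*6)² = (-97 + 36)² = (-61)² = 3721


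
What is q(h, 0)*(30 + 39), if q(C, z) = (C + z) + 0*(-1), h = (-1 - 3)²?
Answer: 1104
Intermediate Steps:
h = 16 (h = (-4)² = 16)
q(C, z) = C + z (q(C, z) = (C + z) + 0 = C + z)
q(h, 0)*(30 + 39) = (16 + 0)*(30 + 39) = 16*69 = 1104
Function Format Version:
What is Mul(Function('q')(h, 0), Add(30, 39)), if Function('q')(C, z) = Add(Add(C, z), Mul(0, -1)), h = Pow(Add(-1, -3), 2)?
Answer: 1104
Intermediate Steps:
h = 16 (h = Pow(-4, 2) = 16)
Function('q')(C, z) = Add(C, z) (Function('q')(C, z) = Add(Add(C, z), 0) = Add(C, z))
Mul(Function('q')(h, 0), Add(30, 39)) = Mul(Add(16, 0), Add(30, 39)) = Mul(16, 69) = 1104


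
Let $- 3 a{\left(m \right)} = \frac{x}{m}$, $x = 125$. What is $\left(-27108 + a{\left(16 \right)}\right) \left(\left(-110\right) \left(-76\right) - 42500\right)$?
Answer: $\frac{3702224105}{4} \approx 9.2556 \cdot 10^{8}$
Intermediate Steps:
$a{\left(m \right)} = - \frac{125}{3 m}$ ($a{\left(m \right)} = - \frac{125 \frac{1}{m}}{3} = - \frac{125}{3 m}$)
$\left(-27108 + a{\left(16 \right)}\right) \left(\left(-110\right) \left(-76\right) - 42500\right) = \left(-27108 - \frac{125}{3 \cdot 16}\right) \left(\left(-110\right) \left(-76\right) - 42500\right) = \left(-27108 - \frac{125}{48}\right) \left(8360 - 42500\right) = \left(-27108 - \frac{125}{48}\right) \left(-34140\right) = \left(- \frac{1301309}{48}\right) \left(-34140\right) = \frac{3702224105}{4}$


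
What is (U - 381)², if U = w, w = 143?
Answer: 56644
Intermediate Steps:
U = 143
(U - 381)² = (143 - 381)² = (-238)² = 56644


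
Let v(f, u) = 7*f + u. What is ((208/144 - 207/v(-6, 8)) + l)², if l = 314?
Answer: 9680395321/93636 ≈ 1.0338e+5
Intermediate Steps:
v(f, u) = u + 7*f
((208/144 - 207/v(-6, 8)) + l)² = ((208/144 - 207/(8 + 7*(-6))) + 314)² = ((208*(1/144) - 207/(8 - 42)) + 314)² = ((13/9 - 207/(-34)) + 314)² = ((13/9 - 207*(-1/34)) + 314)² = ((13/9 + 207/34) + 314)² = (2305/306 + 314)² = (98389/306)² = 9680395321/93636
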